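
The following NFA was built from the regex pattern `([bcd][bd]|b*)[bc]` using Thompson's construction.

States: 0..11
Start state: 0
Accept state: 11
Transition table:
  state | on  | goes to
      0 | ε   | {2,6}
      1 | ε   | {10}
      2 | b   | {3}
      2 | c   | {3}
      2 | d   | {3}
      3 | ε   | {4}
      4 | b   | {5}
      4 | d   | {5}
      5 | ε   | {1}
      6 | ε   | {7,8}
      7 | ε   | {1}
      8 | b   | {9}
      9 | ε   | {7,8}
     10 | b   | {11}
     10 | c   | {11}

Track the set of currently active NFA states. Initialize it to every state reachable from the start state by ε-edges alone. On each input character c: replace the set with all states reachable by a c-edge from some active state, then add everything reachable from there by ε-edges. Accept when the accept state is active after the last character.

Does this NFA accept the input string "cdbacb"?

Answer: REJECT

Derivation:
S₀ = ε-closure({0}) = {0,1,2,6,7,8,10}
'c' @ 1: {3,4,11}  ✓accept
'd' @ 2: {1,5,10}
'b' @ 3: {11}  ✓accept
'a' @ 4: {}  — state set empty
rest 'cb' ignored (set empty)
after full input: {}  (accept=11 not in)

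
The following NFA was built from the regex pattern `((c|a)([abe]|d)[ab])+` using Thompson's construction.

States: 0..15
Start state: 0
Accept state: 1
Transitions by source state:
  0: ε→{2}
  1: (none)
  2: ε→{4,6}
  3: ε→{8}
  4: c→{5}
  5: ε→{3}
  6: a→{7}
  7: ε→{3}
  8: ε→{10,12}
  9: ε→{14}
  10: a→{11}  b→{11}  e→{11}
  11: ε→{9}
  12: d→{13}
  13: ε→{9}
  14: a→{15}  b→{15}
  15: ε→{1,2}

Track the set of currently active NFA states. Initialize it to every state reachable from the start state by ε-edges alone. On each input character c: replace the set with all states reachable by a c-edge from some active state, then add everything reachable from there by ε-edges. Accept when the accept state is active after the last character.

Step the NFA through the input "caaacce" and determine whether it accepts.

Answer: REJECT

Trace:
S₀ = ε-closure({0}) = {0,2,4,6}
'c' @ 1: {3,5,8,10,12}
'a' @ 2: {9,11,14}
'a' @ 3: {1,2,4,6,15}  [accepting]
'a' @ 4: {3,7,8,10,12}
'c' @ 5: {}  — dead — no transitions
rest 'ce' ignored (set empty)
after full input: {}  (accept=1 not in)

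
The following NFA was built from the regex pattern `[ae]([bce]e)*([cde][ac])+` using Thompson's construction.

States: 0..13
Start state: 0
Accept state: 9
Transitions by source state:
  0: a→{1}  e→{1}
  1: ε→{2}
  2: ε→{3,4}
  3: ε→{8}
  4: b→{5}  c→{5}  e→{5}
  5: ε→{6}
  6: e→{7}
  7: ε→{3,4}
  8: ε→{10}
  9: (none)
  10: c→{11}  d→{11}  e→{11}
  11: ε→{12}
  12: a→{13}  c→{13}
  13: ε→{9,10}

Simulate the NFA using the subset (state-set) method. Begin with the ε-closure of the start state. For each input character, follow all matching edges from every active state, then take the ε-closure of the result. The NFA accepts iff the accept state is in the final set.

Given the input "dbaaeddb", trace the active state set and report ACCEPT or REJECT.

start: ε-closure({0}) = {0}
'd' @ 1: {}  — no active states
rest 'baaeddb' ignored (set empty)
after full input: {}  (accept=9 not in)

Answer: REJECT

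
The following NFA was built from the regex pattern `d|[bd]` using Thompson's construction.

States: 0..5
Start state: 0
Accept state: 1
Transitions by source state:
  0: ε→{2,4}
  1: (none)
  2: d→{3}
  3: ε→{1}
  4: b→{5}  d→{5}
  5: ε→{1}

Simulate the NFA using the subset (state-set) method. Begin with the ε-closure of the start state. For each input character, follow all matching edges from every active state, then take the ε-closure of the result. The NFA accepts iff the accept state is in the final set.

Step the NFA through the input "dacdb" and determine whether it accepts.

Answer: REJECT

Derivation:
start: ε-closure({0}) = {0,2,4}
'd' @ 1: {1,3,5}  (accept∈set)
'a' @ 2: {}  — state set empty
rest 'cdb' ignored (set empty)
end set {} — state 1 not in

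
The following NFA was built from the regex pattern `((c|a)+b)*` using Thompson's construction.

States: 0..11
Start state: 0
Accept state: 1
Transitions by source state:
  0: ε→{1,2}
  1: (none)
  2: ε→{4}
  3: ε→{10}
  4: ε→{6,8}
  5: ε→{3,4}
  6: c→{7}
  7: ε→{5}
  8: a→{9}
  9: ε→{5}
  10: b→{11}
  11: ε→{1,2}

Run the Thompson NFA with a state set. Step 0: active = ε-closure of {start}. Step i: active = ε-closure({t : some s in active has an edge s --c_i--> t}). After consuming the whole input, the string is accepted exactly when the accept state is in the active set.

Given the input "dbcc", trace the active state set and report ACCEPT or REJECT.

Answer: REJECT

Derivation:
initial (ε-close {0}): {0,1,2,4,6,8}
'd' @ 1: {}  — state set empty
rest 'bcc' ignored (set empty)
end set {} — state 1 not in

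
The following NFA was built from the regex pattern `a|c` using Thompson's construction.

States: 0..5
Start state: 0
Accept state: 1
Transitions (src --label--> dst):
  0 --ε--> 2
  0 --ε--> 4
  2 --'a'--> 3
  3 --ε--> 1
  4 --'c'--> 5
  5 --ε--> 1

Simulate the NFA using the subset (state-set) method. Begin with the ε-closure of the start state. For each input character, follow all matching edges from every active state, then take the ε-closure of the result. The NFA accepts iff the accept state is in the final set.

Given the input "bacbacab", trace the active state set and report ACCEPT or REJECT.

initial (ε-close {0}): {0,2,4}
'b' @ 1: {}  — state set empty
rest 'acbacab' ignored (set empty)
final: {}; accept 1 not in set

Answer: REJECT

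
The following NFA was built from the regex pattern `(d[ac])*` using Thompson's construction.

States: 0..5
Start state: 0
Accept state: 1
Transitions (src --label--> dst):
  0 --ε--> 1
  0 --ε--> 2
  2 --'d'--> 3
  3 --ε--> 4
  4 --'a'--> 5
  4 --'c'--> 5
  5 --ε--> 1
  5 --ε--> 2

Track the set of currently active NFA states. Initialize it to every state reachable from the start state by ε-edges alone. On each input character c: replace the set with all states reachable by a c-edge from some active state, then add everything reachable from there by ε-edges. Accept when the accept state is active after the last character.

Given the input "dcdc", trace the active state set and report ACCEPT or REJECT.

Answer: ACCEPT

Steps:
S₀ = ε-closure({0}) = {0,1,2}
'd' @ 1: {3,4}
'c' @ 2: {1,2,5}  [accepting]
'd' @ 3: {3,4}
'c' @ 4: {1,2,5}  [accepting]
final: {1,2,5}; accept 1 in set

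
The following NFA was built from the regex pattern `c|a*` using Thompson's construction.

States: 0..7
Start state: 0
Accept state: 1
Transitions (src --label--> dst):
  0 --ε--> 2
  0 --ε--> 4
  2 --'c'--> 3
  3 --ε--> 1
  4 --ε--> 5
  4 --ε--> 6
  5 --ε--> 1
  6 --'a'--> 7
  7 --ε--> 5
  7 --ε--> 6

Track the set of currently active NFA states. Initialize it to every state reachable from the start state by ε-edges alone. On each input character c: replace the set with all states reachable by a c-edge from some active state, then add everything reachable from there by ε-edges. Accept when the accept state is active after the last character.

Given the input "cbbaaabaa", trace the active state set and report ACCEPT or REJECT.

Answer: REJECT

Steps:
start: ε-closure({0}) = {0,1,2,4,5,6}
'c' @ 1: {1,3}  [accepting]
'b' @ 2: {}  — no active states
rest 'baaabaa' ignored (set empty)
end set {} — state 1 not in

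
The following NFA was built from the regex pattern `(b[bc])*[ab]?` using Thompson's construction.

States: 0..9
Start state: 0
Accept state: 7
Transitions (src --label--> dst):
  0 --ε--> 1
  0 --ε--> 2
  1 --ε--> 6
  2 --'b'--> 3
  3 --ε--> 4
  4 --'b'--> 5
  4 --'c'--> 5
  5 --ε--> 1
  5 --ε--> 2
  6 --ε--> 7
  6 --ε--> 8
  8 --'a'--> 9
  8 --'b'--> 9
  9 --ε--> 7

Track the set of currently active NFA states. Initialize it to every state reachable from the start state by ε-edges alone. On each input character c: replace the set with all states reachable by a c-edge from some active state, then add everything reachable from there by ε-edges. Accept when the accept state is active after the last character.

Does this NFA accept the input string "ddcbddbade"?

start: ε-closure({0}) = {0,1,2,6,7,8}
'd' @ 1: {}  — dead — no transitions
rest 'dcbddbade' ignored (set empty)
final: {}; accept 7 not in set

Answer: REJECT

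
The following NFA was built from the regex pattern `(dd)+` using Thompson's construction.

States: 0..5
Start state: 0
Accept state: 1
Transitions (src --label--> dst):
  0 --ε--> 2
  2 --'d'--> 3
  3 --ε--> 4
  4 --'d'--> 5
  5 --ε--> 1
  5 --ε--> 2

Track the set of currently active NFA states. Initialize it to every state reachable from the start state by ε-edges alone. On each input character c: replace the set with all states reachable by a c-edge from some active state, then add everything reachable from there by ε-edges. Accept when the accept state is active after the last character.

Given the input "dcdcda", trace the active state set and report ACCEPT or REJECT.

S₀ = ε-closure({0}) = {0,2}
'd' @ 1: {3,4}
'c' @ 2: {}  — no active states
rest 'dcda' ignored (set empty)
end set {} — state 1 not in

Answer: REJECT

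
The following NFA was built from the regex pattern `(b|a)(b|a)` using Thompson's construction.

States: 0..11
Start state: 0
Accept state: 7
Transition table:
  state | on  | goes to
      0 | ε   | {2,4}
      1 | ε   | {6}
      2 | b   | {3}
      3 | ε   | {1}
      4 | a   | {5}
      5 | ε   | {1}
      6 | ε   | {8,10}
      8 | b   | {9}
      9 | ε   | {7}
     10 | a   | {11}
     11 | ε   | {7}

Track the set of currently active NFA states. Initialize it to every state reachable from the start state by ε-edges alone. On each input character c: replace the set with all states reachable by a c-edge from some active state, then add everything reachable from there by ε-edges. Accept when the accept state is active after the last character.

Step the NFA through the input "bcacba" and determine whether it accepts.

Answer: REJECT

Steps:
start: ε-closure({0}) = {0,2,4}
'b' @ 1: {1,3,6,8,10}
'c' @ 2: {}  — state set empty
rest 'acba' ignored (set empty)
final: {}; accept 7 not in set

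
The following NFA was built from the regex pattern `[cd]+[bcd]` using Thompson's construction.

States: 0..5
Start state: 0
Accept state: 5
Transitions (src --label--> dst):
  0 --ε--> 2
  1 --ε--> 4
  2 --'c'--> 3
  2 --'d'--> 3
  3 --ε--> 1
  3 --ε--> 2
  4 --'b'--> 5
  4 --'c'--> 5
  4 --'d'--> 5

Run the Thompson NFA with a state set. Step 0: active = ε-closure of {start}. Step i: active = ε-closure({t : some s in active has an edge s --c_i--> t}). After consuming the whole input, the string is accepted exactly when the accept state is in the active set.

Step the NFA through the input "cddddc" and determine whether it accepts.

Answer: ACCEPT

Trace:
initial (ε-close {0}): {0,2}
'c' @ 1: {1,2,3,4}
'd' @ 2: {1,2,3,4,5}  ✓accept
'd' @ 3: {1,2,3,4,5}  ✓accept
'd' @ 4: {1,2,3,4,5}  ✓accept
'd' @ 5: {1,2,3,4,5}  ✓accept
'c' @ 6: {1,2,3,4,5}  ✓accept
after full input: {1,2,3,4,5}  (accept=5 in)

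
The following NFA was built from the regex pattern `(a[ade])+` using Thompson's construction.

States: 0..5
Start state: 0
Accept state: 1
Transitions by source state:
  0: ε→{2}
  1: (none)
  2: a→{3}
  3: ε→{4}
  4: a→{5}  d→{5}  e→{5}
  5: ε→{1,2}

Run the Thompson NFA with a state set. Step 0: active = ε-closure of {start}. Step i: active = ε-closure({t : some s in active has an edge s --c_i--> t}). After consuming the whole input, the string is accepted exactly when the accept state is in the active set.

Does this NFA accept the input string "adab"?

initial (ε-close {0}): {0,2}
'a' @ 1: {3,4}
'd' @ 2: {1,2,5}  [accepting]
'a' @ 3: {3,4}
'b' @ 4: {}  — no active states
end set {} — state 1 not in

Answer: REJECT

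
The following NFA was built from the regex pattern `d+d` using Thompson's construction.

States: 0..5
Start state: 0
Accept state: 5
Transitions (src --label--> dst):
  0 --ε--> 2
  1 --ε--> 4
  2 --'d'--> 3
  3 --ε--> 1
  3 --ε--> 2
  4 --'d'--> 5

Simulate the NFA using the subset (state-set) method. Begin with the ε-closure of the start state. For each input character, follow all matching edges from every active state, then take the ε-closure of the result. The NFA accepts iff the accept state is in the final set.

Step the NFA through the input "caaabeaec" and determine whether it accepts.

Answer: REJECT

Derivation:
S₀ = ε-closure({0}) = {0,2}
'c' @ 1: {}  — state set empty
rest 'aaabeaec' ignored (set empty)
final: {}; accept 5 not in set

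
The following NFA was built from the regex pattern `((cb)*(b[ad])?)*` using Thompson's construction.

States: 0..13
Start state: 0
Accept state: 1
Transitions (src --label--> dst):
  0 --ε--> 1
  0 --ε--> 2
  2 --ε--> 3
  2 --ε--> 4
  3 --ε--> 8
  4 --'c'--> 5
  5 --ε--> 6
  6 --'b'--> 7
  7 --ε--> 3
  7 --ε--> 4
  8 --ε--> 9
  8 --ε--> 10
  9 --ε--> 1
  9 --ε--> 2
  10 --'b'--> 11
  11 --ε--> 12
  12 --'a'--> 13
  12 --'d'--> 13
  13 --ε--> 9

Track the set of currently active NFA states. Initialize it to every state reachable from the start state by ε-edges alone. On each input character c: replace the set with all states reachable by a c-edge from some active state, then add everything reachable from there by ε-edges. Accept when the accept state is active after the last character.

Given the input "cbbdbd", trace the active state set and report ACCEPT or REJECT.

initial (ε-close {0}): {0,1,2,3,4,8,9,10}
'c' @ 1: {5,6}
'b' @ 2: {1,2,3,4,7,8,9,10}  ✓accept
'b' @ 3: {11,12}
'd' @ 4: {1,2,3,4,8,9,10,13}  ✓accept
'b' @ 5: {11,12}
'd' @ 6: {1,2,3,4,8,9,10,13}  ✓accept
end set {1,2,3,4,8,9,10,13} — state 1 in

Answer: ACCEPT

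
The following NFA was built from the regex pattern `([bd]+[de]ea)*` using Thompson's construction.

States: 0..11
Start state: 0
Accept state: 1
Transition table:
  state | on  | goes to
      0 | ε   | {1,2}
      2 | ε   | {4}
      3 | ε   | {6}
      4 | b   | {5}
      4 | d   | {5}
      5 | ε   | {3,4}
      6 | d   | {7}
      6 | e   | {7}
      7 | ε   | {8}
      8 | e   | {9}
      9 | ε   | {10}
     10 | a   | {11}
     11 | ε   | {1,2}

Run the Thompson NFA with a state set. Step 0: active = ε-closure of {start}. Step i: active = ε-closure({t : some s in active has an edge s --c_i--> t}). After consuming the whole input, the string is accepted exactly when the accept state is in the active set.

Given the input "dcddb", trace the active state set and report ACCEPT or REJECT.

initial (ε-close {0}): {0,1,2,4}
'd' @ 1: {3,4,5,6}
'c' @ 2: {}  — no active states
rest 'ddb' ignored (set empty)
end set {} — state 1 not in

Answer: REJECT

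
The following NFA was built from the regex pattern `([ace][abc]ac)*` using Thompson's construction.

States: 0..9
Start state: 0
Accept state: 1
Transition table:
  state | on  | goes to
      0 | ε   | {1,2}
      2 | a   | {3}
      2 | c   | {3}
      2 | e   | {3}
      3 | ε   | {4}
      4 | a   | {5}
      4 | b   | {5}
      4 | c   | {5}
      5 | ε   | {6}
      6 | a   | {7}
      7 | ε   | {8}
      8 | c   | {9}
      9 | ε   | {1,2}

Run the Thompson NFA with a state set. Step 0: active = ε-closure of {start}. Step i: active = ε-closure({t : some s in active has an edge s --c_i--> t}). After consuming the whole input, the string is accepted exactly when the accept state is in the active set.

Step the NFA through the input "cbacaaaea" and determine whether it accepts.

Answer: REJECT

Derivation:
start: ε-closure({0}) = {0,1,2}
'c' @ 1: {3,4}
'b' @ 2: {5,6}
'a' @ 3: {7,8}
'c' @ 4: {1,2,9}  [accepting]
'a' @ 5: {3,4}
'a' @ 6: {5,6}
'a' @ 7: {7,8}
'e' @ 8: {}  — dead — no transitions
rest 'a' ignored (set empty)
final: {}; accept 1 not in set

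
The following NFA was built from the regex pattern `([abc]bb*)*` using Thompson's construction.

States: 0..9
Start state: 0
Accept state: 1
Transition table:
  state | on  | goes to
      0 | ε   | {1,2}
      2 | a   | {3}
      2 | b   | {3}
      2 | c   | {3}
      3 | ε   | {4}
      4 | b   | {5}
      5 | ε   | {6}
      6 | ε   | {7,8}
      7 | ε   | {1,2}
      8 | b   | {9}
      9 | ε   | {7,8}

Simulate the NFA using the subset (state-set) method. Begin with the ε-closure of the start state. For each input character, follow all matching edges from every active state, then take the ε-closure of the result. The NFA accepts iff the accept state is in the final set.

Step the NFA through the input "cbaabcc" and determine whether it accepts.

Answer: REJECT

Derivation:
S₀ = ε-closure({0}) = {0,1,2}
'c' @ 1: {3,4}
'b' @ 2: {1,2,5,6,7,8}  (accept∈set)
'a' @ 3: {3,4}
'a' @ 4: {}  — dead — no transitions
rest 'bcc' ignored (set empty)
final: {}; accept 1 not in set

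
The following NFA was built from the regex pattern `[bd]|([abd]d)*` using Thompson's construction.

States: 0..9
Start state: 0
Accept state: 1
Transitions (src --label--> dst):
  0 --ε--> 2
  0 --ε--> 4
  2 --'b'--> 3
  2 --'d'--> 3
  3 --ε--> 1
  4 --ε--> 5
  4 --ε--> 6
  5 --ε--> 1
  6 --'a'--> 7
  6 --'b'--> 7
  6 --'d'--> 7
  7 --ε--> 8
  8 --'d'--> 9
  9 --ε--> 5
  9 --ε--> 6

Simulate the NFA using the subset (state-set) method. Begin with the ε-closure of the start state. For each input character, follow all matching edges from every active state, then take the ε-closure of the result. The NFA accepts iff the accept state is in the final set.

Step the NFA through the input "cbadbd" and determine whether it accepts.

Answer: REJECT

Steps:
S₀ = ε-closure({0}) = {0,1,2,4,5,6}
'c' @ 1: {}  — dead — no transitions
rest 'badbd' ignored (set empty)
end set {} — state 1 not in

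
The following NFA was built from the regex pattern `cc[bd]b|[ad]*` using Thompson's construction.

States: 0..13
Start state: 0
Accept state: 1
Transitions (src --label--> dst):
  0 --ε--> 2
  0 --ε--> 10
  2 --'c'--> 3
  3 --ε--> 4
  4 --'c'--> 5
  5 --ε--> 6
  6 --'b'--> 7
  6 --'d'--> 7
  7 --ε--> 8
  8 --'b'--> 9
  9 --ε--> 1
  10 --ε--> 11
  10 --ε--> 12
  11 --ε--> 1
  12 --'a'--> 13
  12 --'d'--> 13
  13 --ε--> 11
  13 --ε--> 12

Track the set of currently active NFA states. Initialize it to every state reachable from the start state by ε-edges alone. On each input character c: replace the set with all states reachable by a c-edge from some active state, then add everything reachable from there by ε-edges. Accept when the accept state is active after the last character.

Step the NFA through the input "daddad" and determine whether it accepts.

Answer: ACCEPT

Trace:
S₀ = ε-closure({0}) = {0,1,2,10,11,12}
'd' @ 1: {1,11,12,13}  ✓accept
'a' @ 2: {1,11,12,13}  ✓accept
'd' @ 3: {1,11,12,13}  ✓accept
'd' @ 4: {1,11,12,13}  ✓accept
'a' @ 5: {1,11,12,13}  ✓accept
'd' @ 6: {1,11,12,13}  ✓accept
end set {1,11,12,13} — state 1 in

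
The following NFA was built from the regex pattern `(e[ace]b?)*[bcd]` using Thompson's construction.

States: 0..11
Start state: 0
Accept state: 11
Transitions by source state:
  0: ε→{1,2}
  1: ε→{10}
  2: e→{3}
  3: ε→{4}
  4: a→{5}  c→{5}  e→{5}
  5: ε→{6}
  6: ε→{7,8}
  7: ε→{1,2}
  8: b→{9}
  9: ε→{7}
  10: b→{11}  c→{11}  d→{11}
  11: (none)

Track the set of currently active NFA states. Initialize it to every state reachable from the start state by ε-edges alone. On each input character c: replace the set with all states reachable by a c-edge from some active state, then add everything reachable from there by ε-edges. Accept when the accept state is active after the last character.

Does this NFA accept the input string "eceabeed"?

initial (ε-close {0}): {0,1,2,10}
'e' @ 1: {3,4}
'c' @ 2: {1,2,5,6,7,8,10}
'e' @ 3: {3,4}
'a' @ 4: {1,2,5,6,7,8,10}
'b' @ 5: {1,2,7,9,10,11}  ✓accept
'e' @ 6: {3,4}
'e' @ 7: {1,2,5,6,7,8,10}
'd' @ 8: {11}  ✓accept
end set {11} — state 11 in

Answer: ACCEPT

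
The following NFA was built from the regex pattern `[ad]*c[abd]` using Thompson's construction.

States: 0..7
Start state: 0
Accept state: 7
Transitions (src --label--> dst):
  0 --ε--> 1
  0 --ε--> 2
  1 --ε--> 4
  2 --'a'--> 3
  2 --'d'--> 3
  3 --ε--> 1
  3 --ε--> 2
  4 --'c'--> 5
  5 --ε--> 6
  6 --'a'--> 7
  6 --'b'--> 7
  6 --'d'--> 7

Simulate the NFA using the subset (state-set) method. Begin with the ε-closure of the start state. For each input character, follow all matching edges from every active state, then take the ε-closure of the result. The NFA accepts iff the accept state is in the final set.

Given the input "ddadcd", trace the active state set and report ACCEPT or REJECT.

Answer: ACCEPT

Steps:
initial (ε-close {0}): {0,1,2,4}
'd' @ 1: {1,2,3,4}
'd' @ 2: {1,2,3,4}
'a' @ 3: {1,2,3,4}
'd' @ 4: {1,2,3,4}
'c' @ 5: {5,6}
'd' @ 6: {7}  [accepting]
end set {7} — state 7 in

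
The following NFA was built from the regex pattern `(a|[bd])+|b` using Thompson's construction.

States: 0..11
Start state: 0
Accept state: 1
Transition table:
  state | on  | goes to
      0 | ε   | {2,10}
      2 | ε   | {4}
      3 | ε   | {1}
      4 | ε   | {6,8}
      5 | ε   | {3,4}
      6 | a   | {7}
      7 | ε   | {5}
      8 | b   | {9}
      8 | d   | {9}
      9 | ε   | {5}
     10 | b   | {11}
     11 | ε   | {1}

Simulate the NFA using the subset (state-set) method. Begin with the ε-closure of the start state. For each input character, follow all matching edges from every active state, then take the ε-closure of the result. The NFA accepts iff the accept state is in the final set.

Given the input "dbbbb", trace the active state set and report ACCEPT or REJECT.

Answer: ACCEPT

Trace:
S₀ = ε-closure({0}) = {0,2,4,6,8,10}
'd' @ 1: {1,3,4,5,6,8,9}  (accept∈set)
'b' @ 2: {1,3,4,5,6,8,9}  (accept∈set)
'b' @ 3: {1,3,4,5,6,8,9}  (accept∈set)
'b' @ 4: {1,3,4,5,6,8,9}  (accept∈set)
'b' @ 5: {1,3,4,5,6,8,9}  (accept∈set)
final: {1,3,4,5,6,8,9}; accept 1 in set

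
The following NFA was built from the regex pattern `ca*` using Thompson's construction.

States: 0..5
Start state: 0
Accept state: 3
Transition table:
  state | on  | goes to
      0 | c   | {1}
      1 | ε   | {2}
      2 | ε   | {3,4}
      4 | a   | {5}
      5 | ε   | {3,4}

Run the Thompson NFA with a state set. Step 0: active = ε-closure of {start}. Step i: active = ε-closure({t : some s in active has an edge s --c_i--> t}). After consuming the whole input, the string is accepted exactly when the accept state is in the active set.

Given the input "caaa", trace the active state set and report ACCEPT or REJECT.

start: ε-closure({0}) = {0}
'c' @ 1: {1,2,3,4}  ✓accept
'a' @ 2: {3,4,5}  ✓accept
'a' @ 3: {3,4,5}  ✓accept
'a' @ 4: {3,4,5}  ✓accept
end set {3,4,5} — state 3 in

Answer: ACCEPT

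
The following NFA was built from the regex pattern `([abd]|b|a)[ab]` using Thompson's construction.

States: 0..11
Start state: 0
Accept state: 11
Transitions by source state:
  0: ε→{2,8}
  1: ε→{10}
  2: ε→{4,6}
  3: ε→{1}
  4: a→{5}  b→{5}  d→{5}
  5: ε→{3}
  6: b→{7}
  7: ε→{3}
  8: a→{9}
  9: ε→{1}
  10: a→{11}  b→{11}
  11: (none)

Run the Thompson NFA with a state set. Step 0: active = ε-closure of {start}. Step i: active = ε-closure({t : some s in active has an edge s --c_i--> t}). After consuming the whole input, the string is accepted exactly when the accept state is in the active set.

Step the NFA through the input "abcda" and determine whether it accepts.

Answer: REJECT

Derivation:
start: ε-closure({0}) = {0,2,4,6,8}
'a' @ 1: {1,3,5,9,10}
'b' @ 2: {11}  ✓accept
'c' @ 3: {}  — state set empty
rest 'da' ignored (set empty)
end set {} — state 11 not in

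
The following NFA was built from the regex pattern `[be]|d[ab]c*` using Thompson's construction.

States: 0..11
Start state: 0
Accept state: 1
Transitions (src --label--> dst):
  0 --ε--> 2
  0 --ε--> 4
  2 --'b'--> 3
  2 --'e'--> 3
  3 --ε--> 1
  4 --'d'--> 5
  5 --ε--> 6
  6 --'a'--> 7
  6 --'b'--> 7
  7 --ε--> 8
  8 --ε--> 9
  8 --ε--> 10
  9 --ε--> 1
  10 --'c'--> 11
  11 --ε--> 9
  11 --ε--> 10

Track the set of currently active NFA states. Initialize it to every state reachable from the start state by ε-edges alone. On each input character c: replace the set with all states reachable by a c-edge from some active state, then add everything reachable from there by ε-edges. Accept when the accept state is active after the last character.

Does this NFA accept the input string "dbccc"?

initial (ε-close {0}): {0,2,4}
'd' @ 1: {5,6}
'b' @ 2: {1,7,8,9,10}  [accepting]
'c' @ 3: {1,9,10,11}  [accepting]
'c' @ 4: {1,9,10,11}  [accepting]
'c' @ 5: {1,9,10,11}  [accepting]
end set {1,9,10,11} — state 1 in

Answer: ACCEPT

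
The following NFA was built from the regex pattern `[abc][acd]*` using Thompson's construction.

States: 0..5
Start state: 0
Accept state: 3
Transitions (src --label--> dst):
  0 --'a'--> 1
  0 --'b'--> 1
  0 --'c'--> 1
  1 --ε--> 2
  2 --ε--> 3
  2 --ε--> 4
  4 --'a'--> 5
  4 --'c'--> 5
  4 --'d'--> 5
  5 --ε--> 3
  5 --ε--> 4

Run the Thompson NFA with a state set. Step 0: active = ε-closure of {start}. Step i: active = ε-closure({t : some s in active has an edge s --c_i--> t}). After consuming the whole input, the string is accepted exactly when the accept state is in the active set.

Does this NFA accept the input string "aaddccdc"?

S₀ = ε-closure({0}) = {0}
'a' @ 1: {1,2,3,4}  (accept∈set)
'a' @ 2: {3,4,5}  (accept∈set)
'd' @ 3: {3,4,5}  (accept∈set)
'd' @ 4: {3,4,5}  (accept∈set)
'c' @ 5: {3,4,5}  (accept∈set)
'c' @ 6: {3,4,5}  (accept∈set)
'd' @ 7: {3,4,5}  (accept∈set)
'c' @ 8: {3,4,5}  (accept∈set)
end set {3,4,5} — state 3 in

Answer: ACCEPT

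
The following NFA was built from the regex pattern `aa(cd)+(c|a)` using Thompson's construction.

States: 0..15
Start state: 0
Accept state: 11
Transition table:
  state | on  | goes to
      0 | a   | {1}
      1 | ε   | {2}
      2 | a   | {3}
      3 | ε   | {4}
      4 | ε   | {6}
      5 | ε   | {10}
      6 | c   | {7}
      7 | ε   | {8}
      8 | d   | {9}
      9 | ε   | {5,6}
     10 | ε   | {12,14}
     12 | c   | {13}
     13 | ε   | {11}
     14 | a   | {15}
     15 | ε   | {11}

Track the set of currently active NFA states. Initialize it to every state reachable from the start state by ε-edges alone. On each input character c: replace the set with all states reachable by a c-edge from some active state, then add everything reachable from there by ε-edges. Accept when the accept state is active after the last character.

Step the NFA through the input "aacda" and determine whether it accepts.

Answer: ACCEPT

Derivation:
S₀ = ε-closure({0}) = {0}
'a' @ 1: {1,2}
'a' @ 2: {3,4,6}
'c' @ 3: {7,8}
'd' @ 4: {5,6,9,10,12,14}
'a' @ 5: {11,15}  (accept∈set)
end set {11,15} — state 11 in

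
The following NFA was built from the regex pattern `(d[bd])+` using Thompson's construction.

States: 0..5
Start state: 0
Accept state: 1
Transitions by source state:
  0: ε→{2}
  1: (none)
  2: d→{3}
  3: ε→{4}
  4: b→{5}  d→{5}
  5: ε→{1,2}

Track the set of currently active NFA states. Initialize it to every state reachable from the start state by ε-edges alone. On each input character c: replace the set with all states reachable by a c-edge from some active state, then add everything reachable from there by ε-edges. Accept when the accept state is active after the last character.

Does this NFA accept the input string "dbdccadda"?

Answer: REJECT

Steps:
initial (ε-close {0}): {0,2}
'd' @ 1: {3,4}
'b' @ 2: {1,2,5}  (accept∈set)
'd' @ 3: {3,4}
'c' @ 4: {}  — dead — no transitions
rest 'cadda' ignored (set empty)
after full input: {}  (accept=1 not in)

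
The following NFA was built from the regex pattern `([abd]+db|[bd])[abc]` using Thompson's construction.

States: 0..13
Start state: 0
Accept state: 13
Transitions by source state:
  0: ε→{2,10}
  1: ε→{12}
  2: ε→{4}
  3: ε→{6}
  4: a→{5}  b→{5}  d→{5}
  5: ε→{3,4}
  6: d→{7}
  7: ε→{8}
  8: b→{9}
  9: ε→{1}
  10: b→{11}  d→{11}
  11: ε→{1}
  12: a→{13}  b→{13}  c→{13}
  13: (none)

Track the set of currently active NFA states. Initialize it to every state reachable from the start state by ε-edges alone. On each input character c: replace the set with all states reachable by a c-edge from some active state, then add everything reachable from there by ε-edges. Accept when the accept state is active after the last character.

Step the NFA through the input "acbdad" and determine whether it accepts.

Answer: REJECT

Derivation:
S₀ = ε-closure({0}) = {0,2,4,10}
'a' @ 1: {3,4,5,6}
'c' @ 2: {}  — no active states
rest 'bdad' ignored (set empty)
end set {} — state 13 not in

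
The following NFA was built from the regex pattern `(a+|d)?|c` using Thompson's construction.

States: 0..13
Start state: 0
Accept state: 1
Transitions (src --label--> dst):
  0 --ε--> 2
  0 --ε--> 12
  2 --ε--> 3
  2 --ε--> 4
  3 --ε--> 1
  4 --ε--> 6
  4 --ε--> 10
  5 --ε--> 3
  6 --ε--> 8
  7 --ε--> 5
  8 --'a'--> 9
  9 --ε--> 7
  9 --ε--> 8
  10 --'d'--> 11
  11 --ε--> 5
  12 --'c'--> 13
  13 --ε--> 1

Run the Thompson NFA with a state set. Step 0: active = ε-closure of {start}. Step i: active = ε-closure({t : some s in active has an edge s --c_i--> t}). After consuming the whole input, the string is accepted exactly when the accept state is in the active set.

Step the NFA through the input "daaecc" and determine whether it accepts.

Answer: REJECT

Derivation:
initial (ε-close {0}): {0,1,2,3,4,6,8,10,12}
'd' @ 1: {1,3,5,11}  (accept∈set)
'a' @ 2: {}  — state set empty
rest 'aecc' ignored (set empty)
after full input: {}  (accept=1 not in)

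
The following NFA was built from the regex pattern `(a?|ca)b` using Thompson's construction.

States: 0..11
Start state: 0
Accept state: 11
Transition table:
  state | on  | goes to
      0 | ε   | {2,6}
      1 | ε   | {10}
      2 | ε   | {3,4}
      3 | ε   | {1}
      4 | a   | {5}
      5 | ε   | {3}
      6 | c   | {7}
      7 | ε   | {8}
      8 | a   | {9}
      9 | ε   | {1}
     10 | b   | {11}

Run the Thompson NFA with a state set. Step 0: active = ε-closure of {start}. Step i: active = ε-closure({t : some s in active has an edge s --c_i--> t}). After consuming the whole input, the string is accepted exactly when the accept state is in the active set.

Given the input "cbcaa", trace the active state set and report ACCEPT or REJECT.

S₀ = ε-closure({0}) = {0,1,2,3,4,6,10}
'c' @ 1: {7,8}
'b' @ 2: {}  — no active states
rest 'caa' ignored (set empty)
final: {}; accept 11 not in set

Answer: REJECT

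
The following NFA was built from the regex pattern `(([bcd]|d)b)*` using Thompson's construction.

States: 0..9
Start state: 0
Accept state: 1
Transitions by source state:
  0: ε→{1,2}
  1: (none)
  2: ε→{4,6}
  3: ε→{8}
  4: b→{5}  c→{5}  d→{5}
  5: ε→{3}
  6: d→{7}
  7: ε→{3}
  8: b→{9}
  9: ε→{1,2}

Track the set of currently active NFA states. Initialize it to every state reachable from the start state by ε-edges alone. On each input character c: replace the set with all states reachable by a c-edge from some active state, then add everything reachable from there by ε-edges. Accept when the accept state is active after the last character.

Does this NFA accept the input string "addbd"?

Answer: REJECT

Derivation:
initial (ε-close {0}): {0,1,2,4,6}
'a' @ 1: {}  — state set empty
rest 'ddbd' ignored (set empty)
end set {} — state 1 not in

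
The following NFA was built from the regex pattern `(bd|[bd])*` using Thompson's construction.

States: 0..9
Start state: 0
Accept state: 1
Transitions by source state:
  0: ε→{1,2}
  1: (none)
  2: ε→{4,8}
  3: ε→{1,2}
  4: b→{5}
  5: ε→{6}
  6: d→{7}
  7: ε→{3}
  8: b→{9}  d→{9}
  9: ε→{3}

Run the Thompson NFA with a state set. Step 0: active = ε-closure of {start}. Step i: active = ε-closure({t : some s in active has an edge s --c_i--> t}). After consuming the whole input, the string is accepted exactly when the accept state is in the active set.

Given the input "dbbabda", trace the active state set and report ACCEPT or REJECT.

Answer: REJECT

Derivation:
S₀ = ε-closure({0}) = {0,1,2,4,8}
'd' @ 1: {1,2,3,4,8,9}  ✓accept
'b' @ 2: {1,2,3,4,5,6,8,9}  ✓accept
'b' @ 3: {1,2,3,4,5,6,8,9}  ✓accept
'a' @ 4: {}  — state set empty
rest 'bda' ignored (set empty)
after full input: {}  (accept=1 not in)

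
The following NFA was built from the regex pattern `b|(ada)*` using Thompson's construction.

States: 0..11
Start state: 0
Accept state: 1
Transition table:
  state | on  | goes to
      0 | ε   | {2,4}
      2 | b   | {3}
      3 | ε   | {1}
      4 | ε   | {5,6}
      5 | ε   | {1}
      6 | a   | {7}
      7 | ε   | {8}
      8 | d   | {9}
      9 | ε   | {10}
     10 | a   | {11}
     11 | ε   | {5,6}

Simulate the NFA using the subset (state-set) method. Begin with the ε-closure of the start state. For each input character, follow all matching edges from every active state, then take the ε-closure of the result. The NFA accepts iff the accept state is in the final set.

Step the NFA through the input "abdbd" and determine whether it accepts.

Answer: REJECT

Steps:
initial (ε-close {0}): {0,1,2,4,5,6}
'a' @ 1: {7,8}
'b' @ 2: {}  — dead — no transitions
rest 'dbd' ignored (set empty)
final: {}; accept 1 not in set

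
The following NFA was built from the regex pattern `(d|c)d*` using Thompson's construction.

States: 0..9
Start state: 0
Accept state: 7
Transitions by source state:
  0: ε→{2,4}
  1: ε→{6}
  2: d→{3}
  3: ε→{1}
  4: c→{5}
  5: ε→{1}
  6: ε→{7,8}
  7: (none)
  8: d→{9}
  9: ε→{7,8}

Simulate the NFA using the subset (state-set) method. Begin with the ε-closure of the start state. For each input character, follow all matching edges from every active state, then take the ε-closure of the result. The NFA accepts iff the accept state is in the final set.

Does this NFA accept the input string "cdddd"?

Answer: ACCEPT

Derivation:
S₀ = ε-closure({0}) = {0,2,4}
'c' @ 1: {1,5,6,7,8}  ✓accept
'd' @ 2: {7,8,9}  ✓accept
'd' @ 3: {7,8,9}  ✓accept
'd' @ 4: {7,8,9}  ✓accept
'd' @ 5: {7,8,9}  ✓accept
after full input: {7,8,9}  (accept=7 in)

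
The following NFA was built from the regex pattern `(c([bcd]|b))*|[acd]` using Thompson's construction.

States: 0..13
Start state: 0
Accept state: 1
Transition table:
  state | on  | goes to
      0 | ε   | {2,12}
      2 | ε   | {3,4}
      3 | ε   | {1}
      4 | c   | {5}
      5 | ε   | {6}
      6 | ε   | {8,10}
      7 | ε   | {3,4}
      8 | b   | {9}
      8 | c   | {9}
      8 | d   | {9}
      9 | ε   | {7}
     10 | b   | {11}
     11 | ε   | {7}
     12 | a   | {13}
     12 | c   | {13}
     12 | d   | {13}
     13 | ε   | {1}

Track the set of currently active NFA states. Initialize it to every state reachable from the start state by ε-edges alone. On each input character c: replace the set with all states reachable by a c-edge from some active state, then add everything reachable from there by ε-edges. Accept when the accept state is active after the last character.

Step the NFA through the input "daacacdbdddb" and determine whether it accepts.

Answer: REJECT

Steps:
initial (ε-close {0}): {0,1,2,3,4,12}
'd' @ 1: {1,13}  (accept∈set)
'a' @ 2: {}  — state set empty
rest 'acacdbdddb' ignored (set empty)
final: {}; accept 1 not in set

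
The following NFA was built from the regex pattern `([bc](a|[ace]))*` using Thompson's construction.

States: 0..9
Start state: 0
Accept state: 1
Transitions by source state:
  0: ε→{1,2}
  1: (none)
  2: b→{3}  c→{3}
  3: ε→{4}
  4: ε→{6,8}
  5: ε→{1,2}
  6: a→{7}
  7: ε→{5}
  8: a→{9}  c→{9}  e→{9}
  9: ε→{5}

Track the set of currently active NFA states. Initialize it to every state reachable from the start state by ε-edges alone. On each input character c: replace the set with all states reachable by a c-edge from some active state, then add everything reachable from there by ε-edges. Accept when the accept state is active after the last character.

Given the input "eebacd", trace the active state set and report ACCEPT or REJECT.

S₀ = ε-closure({0}) = {0,1,2}
'e' @ 1: {}  — no active states
rest 'ebacd' ignored (set empty)
end set {} — state 1 not in

Answer: REJECT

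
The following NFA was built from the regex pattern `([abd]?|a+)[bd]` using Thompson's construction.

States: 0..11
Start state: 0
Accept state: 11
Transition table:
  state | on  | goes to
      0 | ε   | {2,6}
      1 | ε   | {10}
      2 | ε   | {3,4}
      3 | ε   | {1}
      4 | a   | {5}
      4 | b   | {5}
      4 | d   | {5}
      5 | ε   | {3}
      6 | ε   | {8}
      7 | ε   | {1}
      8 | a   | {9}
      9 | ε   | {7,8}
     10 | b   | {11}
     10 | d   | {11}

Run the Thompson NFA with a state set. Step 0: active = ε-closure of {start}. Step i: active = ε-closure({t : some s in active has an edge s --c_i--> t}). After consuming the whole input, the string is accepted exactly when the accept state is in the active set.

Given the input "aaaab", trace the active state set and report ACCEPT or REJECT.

initial (ε-close {0}): {0,1,2,3,4,6,8,10}
'a' @ 1: {1,3,5,7,8,9,10}
'a' @ 2: {1,7,8,9,10}
'a' @ 3: {1,7,8,9,10}
'a' @ 4: {1,7,8,9,10}
'b' @ 5: {11}  ✓accept
after full input: {11}  (accept=11 in)

Answer: ACCEPT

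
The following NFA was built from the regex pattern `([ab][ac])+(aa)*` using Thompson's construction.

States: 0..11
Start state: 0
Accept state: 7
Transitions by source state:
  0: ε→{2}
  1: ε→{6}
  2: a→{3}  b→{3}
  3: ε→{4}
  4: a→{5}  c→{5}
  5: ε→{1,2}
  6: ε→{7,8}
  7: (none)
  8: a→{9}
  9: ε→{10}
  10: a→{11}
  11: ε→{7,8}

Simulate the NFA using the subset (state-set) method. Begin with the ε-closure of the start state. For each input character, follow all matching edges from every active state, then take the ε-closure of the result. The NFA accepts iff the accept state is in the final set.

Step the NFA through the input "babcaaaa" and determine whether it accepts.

Answer: ACCEPT

Steps:
S₀ = ε-closure({0}) = {0,2}
'b' @ 1: {3,4}
'a' @ 2: {1,2,5,6,7,8}  (accept∈set)
'b' @ 3: {3,4}
'c' @ 4: {1,2,5,6,7,8}  (accept∈set)
'a' @ 5: {3,4,9,10}
'a' @ 6: {1,2,5,6,7,8,11}  (accept∈set)
'a' @ 7: {3,4,9,10}
'a' @ 8: {1,2,5,6,7,8,11}  (accept∈set)
after full input: {1,2,5,6,7,8,11}  (accept=7 in)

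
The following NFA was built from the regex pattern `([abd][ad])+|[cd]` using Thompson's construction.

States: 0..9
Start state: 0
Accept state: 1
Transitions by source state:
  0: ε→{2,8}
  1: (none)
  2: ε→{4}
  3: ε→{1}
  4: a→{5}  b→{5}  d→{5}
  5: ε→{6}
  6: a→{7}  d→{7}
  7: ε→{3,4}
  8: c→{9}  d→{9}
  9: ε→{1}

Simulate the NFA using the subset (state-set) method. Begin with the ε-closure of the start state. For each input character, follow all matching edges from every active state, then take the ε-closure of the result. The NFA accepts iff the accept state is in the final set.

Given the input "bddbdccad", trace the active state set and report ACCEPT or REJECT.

Answer: REJECT

Trace:
start: ε-closure({0}) = {0,2,4,8}
'b' @ 1: {5,6}
'd' @ 2: {1,3,4,7}  (accept∈set)
'd' @ 3: {5,6}
'b' @ 4: {}  — no active states
rest 'dccad' ignored (set empty)
end set {} — state 1 not in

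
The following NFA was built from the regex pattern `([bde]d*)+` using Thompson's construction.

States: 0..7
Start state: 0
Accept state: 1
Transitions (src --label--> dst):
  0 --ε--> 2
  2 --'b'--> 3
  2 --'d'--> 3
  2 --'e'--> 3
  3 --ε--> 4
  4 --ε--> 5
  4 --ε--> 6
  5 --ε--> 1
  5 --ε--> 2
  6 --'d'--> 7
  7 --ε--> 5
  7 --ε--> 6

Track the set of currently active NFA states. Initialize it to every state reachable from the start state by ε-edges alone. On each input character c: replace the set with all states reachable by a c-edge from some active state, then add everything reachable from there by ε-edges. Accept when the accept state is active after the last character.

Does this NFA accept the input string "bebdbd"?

Answer: ACCEPT

Trace:
start: ε-closure({0}) = {0,2}
'b' @ 1: {1,2,3,4,5,6}  ✓accept
'e' @ 2: {1,2,3,4,5,6}  ✓accept
'b' @ 3: {1,2,3,4,5,6}  ✓accept
'd' @ 4: {1,2,3,4,5,6,7}  ✓accept
'b' @ 5: {1,2,3,4,5,6}  ✓accept
'd' @ 6: {1,2,3,4,5,6,7}  ✓accept
end set {1,2,3,4,5,6,7} — state 1 in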